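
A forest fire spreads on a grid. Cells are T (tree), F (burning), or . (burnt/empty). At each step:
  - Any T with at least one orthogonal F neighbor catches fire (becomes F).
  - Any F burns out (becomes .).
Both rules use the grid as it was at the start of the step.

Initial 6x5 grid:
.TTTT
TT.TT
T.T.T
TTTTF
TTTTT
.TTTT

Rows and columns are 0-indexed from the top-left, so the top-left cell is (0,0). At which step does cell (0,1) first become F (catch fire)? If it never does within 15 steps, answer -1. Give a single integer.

Step 1: cell (0,1)='T' (+3 fires, +1 burnt)
Step 2: cell (0,1)='T' (+4 fires, +3 burnt)
Step 3: cell (0,1)='T' (+6 fires, +4 burnt)
Step 4: cell (0,1)='T' (+4 fires, +6 burnt)
Step 5: cell (0,1)='T' (+4 fires, +4 burnt)
Step 6: cell (0,1)='F' (+2 fires, +4 burnt)
  -> target ignites at step 6
Step 7: cell (0,1)='.' (+1 fires, +2 burnt)
Step 8: cell (0,1)='.' (+0 fires, +1 burnt)
  fire out at step 8

6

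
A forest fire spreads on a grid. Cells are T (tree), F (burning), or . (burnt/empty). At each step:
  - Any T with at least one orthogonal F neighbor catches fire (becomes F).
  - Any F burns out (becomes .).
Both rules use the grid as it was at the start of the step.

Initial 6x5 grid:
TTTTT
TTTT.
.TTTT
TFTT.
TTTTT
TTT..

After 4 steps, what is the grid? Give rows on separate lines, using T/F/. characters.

Step 1: 4 trees catch fire, 1 burn out
  TTTTT
  TTTT.
  .FTTT
  F.FT.
  TFTTT
  TTT..
Step 2: 6 trees catch fire, 4 burn out
  TTTTT
  TFTT.
  ..FTT
  ...F.
  F.FTT
  TFT..
Step 3: 7 trees catch fire, 6 burn out
  TFTTT
  F.FT.
  ...FT
  .....
  ...FT
  F.F..
Step 4: 5 trees catch fire, 7 burn out
  F.FTT
  ...F.
  ....F
  .....
  ....F
  .....

F.FTT
...F.
....F
.....
....F
.....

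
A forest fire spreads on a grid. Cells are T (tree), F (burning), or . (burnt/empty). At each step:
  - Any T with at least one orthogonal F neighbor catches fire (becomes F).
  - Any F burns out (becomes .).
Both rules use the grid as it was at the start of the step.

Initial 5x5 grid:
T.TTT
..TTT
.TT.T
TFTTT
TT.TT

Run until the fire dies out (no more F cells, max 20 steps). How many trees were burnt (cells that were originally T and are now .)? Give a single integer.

Step 1: +4 fires, +1 burnt (F count now 4)
Step 2: +3 fires, +4 burnt (F count now 3)
Step 3: +3 fires, +3 burnt (F count now 3)
Step 4: +4 fires, +3 burnt (F count now 4)
Step 5: +2 fires, +4 burnt (F count now 2)
Step 6: +1 fires, +2 burnt (F count now 1)
Step 7: +0 fires, +1 burnt (F count now 0)
Fire out after step 7
Initially T: 18, now '.': 24
Total burnt (originally-T cells now '.'): 17

Answer: 17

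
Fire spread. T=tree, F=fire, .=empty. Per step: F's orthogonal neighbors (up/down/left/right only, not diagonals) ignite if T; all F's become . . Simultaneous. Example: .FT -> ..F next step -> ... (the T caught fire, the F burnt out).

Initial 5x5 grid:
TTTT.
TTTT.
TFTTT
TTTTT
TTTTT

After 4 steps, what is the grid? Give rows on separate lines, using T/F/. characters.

Step 1: 4 trees catch fire, 1 burn out
  TTTT.
  TFTT.
  F.FTT
  TFTTT
  TTTTT
Step 2: 7 trees catch fire, 4 burn out
  TFTT.
  F.FT.
  ...FT
  F.FTT
  TFTTT
Step 3: 7 trees catch fire, 7 burn out
  F.FT.
  ...F.
  ....F
  ...FT
  F.FTT
Step 4: 3 trees catch fire, 7 burn out
  ...F.
  .....
  .....
  ....F
  ...FT

...F.
.....
.....
....F
...FT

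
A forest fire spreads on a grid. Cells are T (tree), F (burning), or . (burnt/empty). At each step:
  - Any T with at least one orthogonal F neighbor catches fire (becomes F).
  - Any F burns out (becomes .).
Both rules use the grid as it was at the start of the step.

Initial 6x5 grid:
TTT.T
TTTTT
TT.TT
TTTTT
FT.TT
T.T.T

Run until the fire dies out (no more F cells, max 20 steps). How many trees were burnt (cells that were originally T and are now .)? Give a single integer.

Step 1: +3 fires, +1 burnt (F count now 3)
Step 2: +2 fires, +3 burnt (F count now 2)
Step 3: +3 fires, +2 burnt (F count now 3)
Step 4: +3 fires, +3 burnt (F count now 3)
Step 5: +5 fires, +3 burnt (F count now 5)
Step 6: +4 fires, +5 burnt (F count now 4)
Step 7: +2 fires, +4 burnt (F count now 2)
Step 8: +1 fires, +2 burnt (F count now 1)
Step 9: +0 fires, +1 burnt (F count now 0)
Fire out after step 9
Initially T: 24, now '.': 29
Total burnt (originally-T cells now '.'): 23

Answer: 23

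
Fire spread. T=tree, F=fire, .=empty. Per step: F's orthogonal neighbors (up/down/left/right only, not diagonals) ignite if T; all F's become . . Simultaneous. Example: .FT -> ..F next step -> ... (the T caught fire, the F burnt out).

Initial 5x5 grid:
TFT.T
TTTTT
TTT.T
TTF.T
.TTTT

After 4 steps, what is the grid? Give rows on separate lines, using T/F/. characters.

Step 1: 6 trees catch fire, 2 burn out
  F.F.T
  TFTTT
  TTF.T
  TF..T
  .TFTT
Step 2: 6 trees catch fire, 6 burn out
  ....T
  F.FTT
  TF..T
  F...T
  .F.FT
Step 3: 3 trees catch fire, 6 burn out
  ....T
  ...FT
  F...T
  ....T
  ....F
Step 4: 2 trees catch fire, 3 burn out
  ....T
  ....F
  ....T
  ....F
  .....

....T
....F
....T
....F
.....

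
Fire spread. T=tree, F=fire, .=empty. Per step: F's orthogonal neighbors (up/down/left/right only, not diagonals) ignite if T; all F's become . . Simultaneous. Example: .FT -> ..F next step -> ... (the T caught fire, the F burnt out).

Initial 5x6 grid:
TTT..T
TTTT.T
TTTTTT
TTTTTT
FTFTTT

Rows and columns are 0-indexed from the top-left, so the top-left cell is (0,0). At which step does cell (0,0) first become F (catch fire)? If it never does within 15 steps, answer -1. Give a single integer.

Step 1: cell (0,0)='T' (+4 fires, +2 burnt)
Step 2: cell (0,0)='T' (+5 fires, +4 burnt)
Step 3: cell (0,0)='T' (+6 fires, +5 burnt)
Step 4: cell (0,0)='F' (+6 fires, +6 burnt)
  -> target ignites at step 4
Step 5: cell (0,0)='.' (+2 fires, +6 burnt)
Step 6: cell (0,0)='.' (+1 fires, +2 burnt)
Step 7: cell (0,0)='.' (+1 fires, +1 burnt)
Step 8: cell (0,0)='.' (+0 fires, +1 burnt)
  fire out at step 8

4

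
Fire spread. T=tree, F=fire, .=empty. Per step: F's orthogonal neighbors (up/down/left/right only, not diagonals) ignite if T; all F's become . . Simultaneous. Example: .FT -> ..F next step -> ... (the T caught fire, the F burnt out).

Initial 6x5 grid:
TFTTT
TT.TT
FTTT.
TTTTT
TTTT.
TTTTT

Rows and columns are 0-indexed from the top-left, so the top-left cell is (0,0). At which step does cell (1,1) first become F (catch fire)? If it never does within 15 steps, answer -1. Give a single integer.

Step 1: cell (1,1)='F' (+6 fires, +2 burnt)
  -> target ignites at step 1
Step 2: cell (1,1)='.' (+4 fires, +6 burnt)
Step 3: cell (1,1)='.' (+6 fires, +4 burnt)
Step 4: cell (1,1)='.' (+4 fires, +6 burnt)
Step 5: cell (1,1)='.' (+3 fires, +4 burnt)
Step 6: cell (1,1)='.' (+1 fires, +3 burnt)
Step 7: cell (1,1)='.' (+1 fires, +1 burnt)
Step 8: cell (1,1)='.' (+0 fires, +1 burnt)
  fire out at step 8

1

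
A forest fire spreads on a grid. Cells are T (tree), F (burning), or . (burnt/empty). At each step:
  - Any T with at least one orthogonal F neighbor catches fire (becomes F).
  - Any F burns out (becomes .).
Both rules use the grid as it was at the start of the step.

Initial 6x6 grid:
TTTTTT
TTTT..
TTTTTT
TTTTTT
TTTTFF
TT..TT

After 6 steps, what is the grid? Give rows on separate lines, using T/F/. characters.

Step 1: 5 trees catch fire, 2 burn out
  TTTTTT
  TTTT..
  TTTTTT
  TTTTFF
  TTTF..
  TT..FF
Step 2: 4 trees catch fire, 5 burn out
  TTTTTT
  TTTT..
  TTTTFF
  TTTF..
  TTF...
  TT....
Step 3: 3 trees catch fire, 4 burn out
  TTTTTT
  TTTT..
  TTTF..
  TTF...
  TF....
  TT....
Step 4: 5 trees catch fire, 3 burn out
  TTTTTT
  TTTF..
  TTF...
  TF....
  F.....
  TF....
Step 5: 5 trees catch fire, 5 burn out
  TTTFTT
  TTF...
  TF....
  F.....
  ......
  F.....
Step 6: 4 trees catch fire, 5 burn out
  TTF.FT
  TF....
  F.....
  ......
  ......
  ......

TTF.FT
TF....
F.....
......
......
......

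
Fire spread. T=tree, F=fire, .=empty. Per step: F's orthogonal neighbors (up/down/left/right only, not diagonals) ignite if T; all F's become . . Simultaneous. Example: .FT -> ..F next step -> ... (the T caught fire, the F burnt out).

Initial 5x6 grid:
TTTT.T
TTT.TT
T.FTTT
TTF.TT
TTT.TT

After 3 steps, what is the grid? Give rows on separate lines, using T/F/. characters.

Step 1: 4 trees catch fire, 2 burn out
  TTTT.T
  TTF.TT
  T..FTT
  TF..TT
  TTF.TT
Step 2: 5 trees catch fire, 4 burn out
  TTFT.T
  TF..TT
  T...FT
  F...TT
  TF..TT
Step 3: 8 trees catch fire, 5 burn out
  TF.F.T
  F...FT
  F....F
  ....FT
  F...TT

TF.F.T
F...FT
F....F
....FT
F...TT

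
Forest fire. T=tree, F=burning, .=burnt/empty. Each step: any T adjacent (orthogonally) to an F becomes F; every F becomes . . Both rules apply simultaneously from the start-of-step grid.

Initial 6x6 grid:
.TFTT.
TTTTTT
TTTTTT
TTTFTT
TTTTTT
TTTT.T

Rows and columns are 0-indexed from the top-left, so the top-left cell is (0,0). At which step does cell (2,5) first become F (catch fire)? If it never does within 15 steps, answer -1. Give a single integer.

Step 1: cell (2,5)='T' (+7 fires, +2 burnt)
Step 2: cell (2,5)='T' (+10 fires, +7 burnt)
Step 3: cell (2,5)='F' (+8 fires, +10 burnt)
  -> target ignites at step 3
Step 4: cell (2,5)='.' (+5 fires, +8 burnt)
Step 5: cell (2,5)='.' (+1 fires, +5 burnt)
Step 6: cell (2,5)='.' (+0 fires, +1 burnt)
  fire out at step 6

3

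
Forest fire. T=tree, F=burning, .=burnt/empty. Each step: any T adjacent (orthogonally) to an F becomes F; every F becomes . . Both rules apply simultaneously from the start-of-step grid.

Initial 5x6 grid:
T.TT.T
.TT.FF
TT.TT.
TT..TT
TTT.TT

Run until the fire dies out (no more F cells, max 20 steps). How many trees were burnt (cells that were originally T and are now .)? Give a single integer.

Answer: 7

Derivation:
Step 1: +2 fires, +2 burnt (F count now 2)
Step 2: +2 fires, +2 burnt (F count now 2)
Step 3: +2 fires, +2 burnt (F count now 2)
Step 4: +1 fires, +2 burnt (F count now 1)
Step 5: +0 fires, +1 burnt (F count now 0)
Fire out after step 5
Initially T: 19, now '.': 18
Total burnt (originally-T cells now '.'): 7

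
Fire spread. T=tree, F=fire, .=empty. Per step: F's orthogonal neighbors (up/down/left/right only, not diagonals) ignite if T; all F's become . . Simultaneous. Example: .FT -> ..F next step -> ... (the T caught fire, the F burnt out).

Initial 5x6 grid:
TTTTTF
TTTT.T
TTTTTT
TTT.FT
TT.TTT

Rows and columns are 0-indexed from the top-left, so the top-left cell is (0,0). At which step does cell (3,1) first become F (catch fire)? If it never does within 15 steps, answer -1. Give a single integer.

Step 1: cell (3,1)='T' (+5 fires, +2 burnt)
Step 2: cell (3,1)='T' (+5 fires, +5 burnt)
Step 3: cell (3,1)='T' (+3 fires, +5 burnt)
Step 4: cell (3,1)='T' (+4 fires, +3 burnt)
Step 5: cell (3,1)='F' (+4 fires, +4 burnt)
  -> target ignites at step 5
Step 6: cell (3,1)='.' (+3 fires, +4 burnt)
Step 7: cell (3,1)='.' (+1 fires, +3 burnt)
Step 8: cell (3,1)='.' (+0 fires, +1 burnt)
  fire out at step 8

5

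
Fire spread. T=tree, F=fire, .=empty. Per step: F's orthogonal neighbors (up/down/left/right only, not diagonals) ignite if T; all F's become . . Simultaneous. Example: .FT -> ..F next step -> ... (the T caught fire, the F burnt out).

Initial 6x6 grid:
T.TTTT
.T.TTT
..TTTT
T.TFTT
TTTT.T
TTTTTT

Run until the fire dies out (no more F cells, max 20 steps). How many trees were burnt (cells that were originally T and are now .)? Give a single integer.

Step 1: +4 fires, +1 burnt (F count now 4)
Step 2: +6 fires, +4 burnt (F count now 6)
Step 3: +7 fires, +6 burnt (F count now 7)
Step 4: +6 fires, +7 burnt (F count now 6)
Step 5: +3 fires, +6 burnt (F count now 3)
Step 6: +0 fires, +3 burnt (F count now 0)
Fire out after step 6
Initially T: 28, now '.': 34
Total burnt (originally-T cells now '.'): 26

Answer: 26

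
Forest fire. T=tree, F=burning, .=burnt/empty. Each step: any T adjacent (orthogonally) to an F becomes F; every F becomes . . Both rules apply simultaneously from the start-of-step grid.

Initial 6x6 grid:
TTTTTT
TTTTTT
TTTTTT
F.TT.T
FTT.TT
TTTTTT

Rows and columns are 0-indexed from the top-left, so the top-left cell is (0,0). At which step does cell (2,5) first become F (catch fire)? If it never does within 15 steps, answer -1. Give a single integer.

Step 1: cell (2,5)='T' (+3 fires, +2 burnt)
Step 2: cell (2,5)='T' (+4 fires, +3 burnt)
Step 3: cell (2,5)='T' (+5 fires, +4 burnt)
Step 4: cell (2,5)='T' (+5 fires, +5 burnt)
Step 5: cell (2,5)='T' (+4 fires, +5 burnt)
Step 6: cell (2,5)='F' (+5 fires, +4 burnt)
  -> target ignites at step 6
Step 7: cell (2,5)='.' (+4 fires, +5 burnt)
Step 8: cell (2,5)='.' (+1 fires, +4 burnt)
Step 9: cell (2,5)='.' (+0 fires, +1 burnt)
  fire out at step 9

6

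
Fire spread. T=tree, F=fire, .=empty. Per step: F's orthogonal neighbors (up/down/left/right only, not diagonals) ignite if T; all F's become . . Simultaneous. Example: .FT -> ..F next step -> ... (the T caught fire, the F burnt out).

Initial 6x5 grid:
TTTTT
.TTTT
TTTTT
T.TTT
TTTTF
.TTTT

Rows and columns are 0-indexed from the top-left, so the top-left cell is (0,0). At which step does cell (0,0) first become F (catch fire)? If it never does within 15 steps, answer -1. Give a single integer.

Step 1: cell (0,0)='T' (+3 fires, +1 burnt)
Step 2: cell (0,0)='T' (+4 fires, +3 burnt)
Step 3: cell (0,0)='T' (+5 fires, +4 burnt)
Step 4: cell (0,0)='T' (+5 fires, +5 burnt)
Step 5: cell (0,0)='T' (+4 fires, +5 burnt)
Step 6: cell (0,0)='T' (+3 fires, +4 burnt)
Step 7: cell (0,0)='T' (+1 fires, +3 burnt)
Step 8: cell (0,0)='F' (+1 fires, +1 burnt)
  -> target ignites at step 8
Step 9: cell (0,0)='.' (+0 fires, +1 burnt)
  fire out at step 9

8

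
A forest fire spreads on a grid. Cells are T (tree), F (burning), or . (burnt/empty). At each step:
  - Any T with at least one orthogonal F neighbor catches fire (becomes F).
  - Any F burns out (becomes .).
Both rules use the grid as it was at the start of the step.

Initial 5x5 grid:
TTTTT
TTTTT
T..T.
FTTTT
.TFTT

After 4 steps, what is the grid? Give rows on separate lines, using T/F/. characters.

Step 1: 5 trees catch fire, 2 burn out
  TTTTT
  TTTTT
  F..T.
  .FFTT
  .F.FT
Step 2: 3 trees catch fire, 5 burn out
  TTTTT
  FTTTT
  ...T.
  ...FT
  ....F
Step 3: 4 trees catch fire, 3 burn out
  FTTTT
  .FTTT
  ...F.
  ....F
  .....
Step 4: 3 trees catch fire, 4 burn out
  .FTTT
  ..FFT
  .....
  .....
  .....

.FTTT
..FFT
.....
.....
.....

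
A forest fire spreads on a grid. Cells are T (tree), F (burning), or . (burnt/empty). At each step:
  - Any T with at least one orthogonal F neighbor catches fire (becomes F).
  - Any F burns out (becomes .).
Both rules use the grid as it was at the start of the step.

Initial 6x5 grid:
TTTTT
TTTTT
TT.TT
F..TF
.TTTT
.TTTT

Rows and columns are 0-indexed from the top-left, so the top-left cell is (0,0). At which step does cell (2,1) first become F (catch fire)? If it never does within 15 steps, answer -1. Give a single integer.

Step 1: cell (2,1)='T' (+4 fires, +2 burnt)
Step 2: cell (2,1)='F' (+6 fires, +4 burnt)
  -> target ignites at step 2
Step 3: cell (2,1)='.' (+6 fires, +6 burnt)
Step 4: cell (2,1)='.' (+5 fires, +6 burnt)
Step 5: cell (2,1)='.' (+2 fires, +5 burnt)
Step 6: cell (2,1)='.' (+0 fires, +2 burnt)
  fire out at step 6

2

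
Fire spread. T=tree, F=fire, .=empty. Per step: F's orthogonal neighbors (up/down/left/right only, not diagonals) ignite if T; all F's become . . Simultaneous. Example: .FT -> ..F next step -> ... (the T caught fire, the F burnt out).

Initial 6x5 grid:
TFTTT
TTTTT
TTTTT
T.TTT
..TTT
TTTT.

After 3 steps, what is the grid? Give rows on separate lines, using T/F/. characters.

Step 1: 3 trees catch fire, 1 burn out
  F.FTT
  TFTTT
  TTTTT
  T.TTT
  ..TTT
  TTTT.
Step 2: 4 trees catch fire, 3 burn out
  ...FT
  F.FTT
  TFTTT
  T.TTT
  ..TTT
  TTTT.
Step 3: 4 trees catch fire, 4 burn out
  ....F
  ...FT
  F.FTT
  T.TTT
  ..TTT
  TTTT.

....F
...FT
F.FTT
T.TTT
..TTT
TTTT.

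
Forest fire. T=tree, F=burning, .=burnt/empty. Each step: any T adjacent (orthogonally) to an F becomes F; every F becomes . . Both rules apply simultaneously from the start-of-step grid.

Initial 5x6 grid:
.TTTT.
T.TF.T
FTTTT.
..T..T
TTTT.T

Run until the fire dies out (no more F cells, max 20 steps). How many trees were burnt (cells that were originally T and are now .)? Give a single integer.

Answer: 15

Derivation:
Step 1: +5 fires, +2 burnt (F count now 5)
Step 2: +4 fires, +5 burnt (F count now 4)
Step 3: +2 fires, +4 burnt (F count now 2)
Step 4: +1 fires, +2 burnt (F count now 1)
Step 5: +2 fires, +1 burnt (F count now 2)
Step 6: +1 fires, +2 burnt (F count now 1)
Step 7: +0 fires, +1 burnt (F count now 0)
Fire out after step 7
Initially T: 18, now '.': 27
Total burnt (originally-T cells now '.'): 15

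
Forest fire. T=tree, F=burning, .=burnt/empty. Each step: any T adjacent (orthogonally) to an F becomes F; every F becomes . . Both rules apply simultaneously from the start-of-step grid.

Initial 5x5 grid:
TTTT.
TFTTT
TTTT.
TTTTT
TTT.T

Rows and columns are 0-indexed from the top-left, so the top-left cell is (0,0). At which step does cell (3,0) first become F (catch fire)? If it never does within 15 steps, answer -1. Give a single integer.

Step 1: cell (3,0)='T' (+4 fires, +1 burnt)
Step 2: cell (3,0)='T' (+6 fires, +4 burnt)
Step 3: cell (3,0)='F' (+6 fires, +6 burnt)
  -> target ignites at step 3
Step 4: cell (3,0)='.' (+3 fires, +6 burnt)
Step 5: cell (3,0)='.' (+1 fires, +3 burnt)
Step 6: cell (3,0)='.' (+1 fires, +1 burnt)
Step 7: cell (3,0)='.' (+0 fires, +1 burnt)
  fire out at step 7

3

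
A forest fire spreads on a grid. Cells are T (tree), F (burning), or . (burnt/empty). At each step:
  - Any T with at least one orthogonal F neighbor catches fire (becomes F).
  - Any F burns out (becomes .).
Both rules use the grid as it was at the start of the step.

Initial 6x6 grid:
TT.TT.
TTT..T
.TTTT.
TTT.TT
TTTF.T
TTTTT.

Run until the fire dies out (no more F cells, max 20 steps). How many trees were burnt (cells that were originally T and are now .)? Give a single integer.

Answer: 23

Derivation:
Step 1: +2 fires, +1 burnt (F count now 2)
Step 2: +4 fires, +2 burnt (F count now 4)
Step 3: +4 fires, +4 burnt (F count now 4)
Step 4: +5 fires, +4 burnt (F count now 5)
Step 5: +2 fires, +5 burnt (F count now 2)
Step 6: +3 fires, +2 burnt (F count now 3)
Step 7: +2 fires, +3 burnt (F count now 2)
Step 8: +1 fires, +2 burnt (F count now 1)
Step 9: +0 fires, +1 burnt (F count now 0)
Fire out after step 9
Initially T: 26, now '.': 33
Total burnt (originally-T cells now '.'): 23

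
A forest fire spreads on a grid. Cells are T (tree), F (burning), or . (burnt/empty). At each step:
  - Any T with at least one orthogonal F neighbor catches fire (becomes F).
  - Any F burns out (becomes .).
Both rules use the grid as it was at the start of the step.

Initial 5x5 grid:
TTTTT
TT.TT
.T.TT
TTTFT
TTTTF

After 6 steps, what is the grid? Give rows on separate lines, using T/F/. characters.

Step 1: 4 trees catch fire, 2 burn out
  TTTTT
  TT.TT
  .T.FT
  TTF.F
  TTTF.
Step 2: 4 trees catch fire, 4 burn out
  TTTTT
  TT.FT
  .T..F
  TF...
  TTF..
Step 3: 5 trees catch fire, 4 burn out
  TTTFT
  TT..F
  .F...
  F....
  TF...
Step 4: 4 trees catch fire, 5 burn out
  TTF.F
  TF...
  .....
  .....
  F....
Step 5: 2 trees catch fire, 4 burn out
  TF...
  F....
  .....
  .....
  .....
Step 6: 1 trees catch fire, 2 burn out
  F....
  .....
  .....
  .....
  .....

F....
.....
.....
.....
.....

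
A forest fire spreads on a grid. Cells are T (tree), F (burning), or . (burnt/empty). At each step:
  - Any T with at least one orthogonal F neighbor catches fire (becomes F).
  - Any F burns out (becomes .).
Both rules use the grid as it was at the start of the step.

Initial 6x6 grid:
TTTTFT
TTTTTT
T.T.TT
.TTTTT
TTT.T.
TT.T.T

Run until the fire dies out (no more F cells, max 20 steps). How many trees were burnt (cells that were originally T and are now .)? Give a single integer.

Step 1: +3 fires, +1 burnt (F count now 3)
Step 2: +4 fires, +3 burnt (F count now 4)
Step 3: +4 fires, +4 burnt (F count now 4)
Step 4: +6 fires, +4 burnt (F count now 6)
Step 5: +2 fires, +6 burnt (F count now 2)
Step 6: +3 fires, +2 burnt (F count now 3)
Step 7: +1 fires, +3 burnt (F count now 1)
Step 8: +2 fires, +1 burnt (F count now 2)
Step 9: +1 fires, +2 burnt (F count now 1)
Step 10: +0 fires, +1 burnt (F count now 0)
Fire out after step 10
Initially T: 28, now '.': 34
Total burnt (originally-T cells now '.'): 26

Answer: 26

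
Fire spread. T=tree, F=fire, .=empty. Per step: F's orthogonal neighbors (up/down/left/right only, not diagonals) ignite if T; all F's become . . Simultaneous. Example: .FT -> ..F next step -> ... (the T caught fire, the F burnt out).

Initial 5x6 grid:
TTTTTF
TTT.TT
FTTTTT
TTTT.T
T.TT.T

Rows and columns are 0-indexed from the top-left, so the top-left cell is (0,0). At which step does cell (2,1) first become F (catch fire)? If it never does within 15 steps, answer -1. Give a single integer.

Step 1: cell (2,1)='F' (+5 fires, +2 burnt)
  -> target ignites at step 1
Step 2: cell (2,1)='.' (+8 fires, +5 burnt)
Step 3: cell (2,1)='.' (+7 fires, +8 burnt)
Step 4: cell (2,1)='.' (+3 fires, +7 burnt)
Step 5: cell (2,1)='.' (+1 fires, +3 burnt)
Step 6: cell (2,1)='.' (+0 fires, +1 burnt)
  fire out at step 6

1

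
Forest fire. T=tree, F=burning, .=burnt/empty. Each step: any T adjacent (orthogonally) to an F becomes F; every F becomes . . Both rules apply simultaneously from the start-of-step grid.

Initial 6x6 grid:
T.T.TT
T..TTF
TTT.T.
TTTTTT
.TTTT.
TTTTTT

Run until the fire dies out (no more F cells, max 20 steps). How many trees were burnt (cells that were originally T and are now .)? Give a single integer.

Step 1: +2 fires, +1 burnt (F count now 2)
Step 2: +3 fires, +2 burnt (F count now 3)
Step 3: +1 fires, +3 burnt (F count now 1)
Step 4: +3 fires, +1 burnt (F count now 3)
Step 5: +3 fires, +3 burnt (F count now 3)
Step 6: +5 fires, +3 burnt (F count now 5)
Step 7: +4 fires, +5 burnt (F count now 4)
Step 8: +2 fires, +4 burnt (F count now 2)
Step 9: +2 fires, +2 burnt (F count now 2)
Step 10: +1 fires, +2 burnt (F count now 1)
Step 11: +0 fires, +1 burnt (F count now 0)
Fire out after step 11
Initially T: 27, now '.': 35
Total burnt (originally-T cells now '.'): 26

Answer: 26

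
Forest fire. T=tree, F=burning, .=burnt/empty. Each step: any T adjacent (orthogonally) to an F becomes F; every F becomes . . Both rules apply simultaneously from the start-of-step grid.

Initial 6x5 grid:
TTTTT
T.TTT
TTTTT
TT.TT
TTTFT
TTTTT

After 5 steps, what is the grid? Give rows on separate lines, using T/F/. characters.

Step 1: 4 trees catch fire, 1 burn out
  TTTTT
  T.TTT
  TTTTT
  TT.FT
  TTF.F
  TTTFT
Step 2: 5 trees catch fire, 4 burn out
  TTTTT
  T.TTT
  TTTFT
  TT..F
  TF...
  TTF.F
Step 3: 6 trees catch fire, 5 burn out
  TTTTT
  T.TFT
  TTF.F
  TF...
  F....
  TF...
Step 4: 6 trees catch fire, 6 burn out
  TTTFT
  T.F.F
  TF...
  F....
  .....
  F....
Step 5: 3 trees catch fire, 6 burn out
  TTF.F
  T....
  F....
  .....
  .....
  .....

TTF.F
T....
F....
.....
.....
.....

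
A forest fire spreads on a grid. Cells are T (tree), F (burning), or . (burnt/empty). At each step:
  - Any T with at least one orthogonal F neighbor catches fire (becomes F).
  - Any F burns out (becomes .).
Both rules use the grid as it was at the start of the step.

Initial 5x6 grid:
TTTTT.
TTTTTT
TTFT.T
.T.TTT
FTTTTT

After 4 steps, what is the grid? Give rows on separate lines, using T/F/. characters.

Step 1: 4 trees catch fire, 2 burn out
  TTTTT.
  TTFTTT
  TF.F.T
  .T.TTT
  .FTTTT
Step 2: 7 trees catch fire, 4 burn out
  TTFTT.
  TF.FTT
  F....T
  .F.FTT
  ..FTTT
Step 3: 6 trees catch fire, 7 burn out
  TF.FT.
  F...FT
  .....T
  ....FT
  ...FTT
Step 4: 5 trees catch fire, 6 burn out
  F...F.
  .....F
  .....T
  .....F
  ....FT

F...F.
.....F
.....T
.....F
....FT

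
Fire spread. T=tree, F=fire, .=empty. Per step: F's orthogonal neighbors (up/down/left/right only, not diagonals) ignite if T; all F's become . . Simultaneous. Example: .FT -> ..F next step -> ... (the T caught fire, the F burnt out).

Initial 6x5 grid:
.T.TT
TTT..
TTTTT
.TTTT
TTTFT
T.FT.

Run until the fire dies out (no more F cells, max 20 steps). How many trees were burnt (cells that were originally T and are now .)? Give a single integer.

Answer: 19

Derivation:
Step 1: +4 fires, +2 burnt (F count now 4)
Step 2: +4 fires, +4 burnt (F count now 4)
Step 3: +4 fires, +4 burnt (F count now 4)
Step 4: +3 fires, +4 burnt (F count now 3)
Step 5: +2 fires, +3 burnt (F count now 2)
Step 6: +2 fires, +2 burnt (F count now 2)
Step 7: +0 fires, +2 burnt (F count now 0)
Fire out after step 7
Initially T: 21, now '.': 28
Total burnt (originally-T cells now '.'): 19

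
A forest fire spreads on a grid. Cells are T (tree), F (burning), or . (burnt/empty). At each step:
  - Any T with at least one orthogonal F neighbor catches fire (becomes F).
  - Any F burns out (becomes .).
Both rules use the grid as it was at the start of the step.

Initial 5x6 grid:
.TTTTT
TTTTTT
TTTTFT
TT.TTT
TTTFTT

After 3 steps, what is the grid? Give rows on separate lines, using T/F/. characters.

Step 1: 7 trees catch fire, 2 burn out
  .TTTTT
  TTTTFT
  TTTF.F
  TT.FFT
  TTF.FT
Step 2: 7 trees catch fire, 7 burn out
  .TTTFT
  TTTF.F
  TTF...
  TT...F
  TF...F
Step 3: 6 trees catch fire, 7 burn out
  .TTF.F
  TTF...
  TF....
  TF....
  F.....

.TTF.F
TTF...
TF....
TF....
F.....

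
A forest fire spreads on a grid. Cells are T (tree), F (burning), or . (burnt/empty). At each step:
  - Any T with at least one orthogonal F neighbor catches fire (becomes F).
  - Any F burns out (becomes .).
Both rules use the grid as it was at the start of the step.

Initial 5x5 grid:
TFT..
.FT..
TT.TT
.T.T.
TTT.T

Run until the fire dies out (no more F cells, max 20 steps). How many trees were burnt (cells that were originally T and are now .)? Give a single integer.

Step 1: +4 fires, +2 burnt (F count now 4)
Step 2: +2 fires, +4 burnt (F count now 2)
Step 3: +1 fires, +2 burnt (F count now 1)
Step 4: +2 fires, +1 burnt (F count now 2)
Step 5: +0 fires, +2 burnt (F count now 0)
Fire out after step 5
Initially T: 13, now '.': 21
Total burnt (originally-T cells now '.'): 9

Answer: 9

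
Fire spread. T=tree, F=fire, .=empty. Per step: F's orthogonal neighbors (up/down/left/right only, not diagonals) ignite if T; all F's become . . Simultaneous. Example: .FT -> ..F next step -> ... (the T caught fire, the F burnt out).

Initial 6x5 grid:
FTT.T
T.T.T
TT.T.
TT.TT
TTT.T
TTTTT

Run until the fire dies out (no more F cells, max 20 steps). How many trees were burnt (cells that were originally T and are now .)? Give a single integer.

Step 1: +2 fires, +1 burnt (F count now 2)
Step 2: +2 fires, +2 burnt (F count now 2)
Step 3: +3 fires, +2 burnt (F count now 3)
Step 4: +2 fires, +3 burnt (F count now 2)
Step 5: +2 fires, +2 burnt (F count now 2)
Step 6: +2 fires, +2 burnt (F count now 2)
Step 7: +1 fires, +2 burnt (F count now 1)
Step 8: +1 fires, +1 burnt (F count now 1)
Step 9: +1 fires, +1 burnt (F count now 1)
Step 10: +1 fires, +1 burnt (F count now 1)
Step 11: +1 fires, +1 burnt (F count now 1)
Step 12: +1 fires, +1 burnt (F count now 1)
Step 13: +1 fires, +1 burnt (F count now 1)
Step 14: +0 fires, +1 burnt (F count now 0)
Fire out after step 14
Initially T: 22, now '.': 28
Total burnt (originally-T cells now '.'): 20

Answer: 20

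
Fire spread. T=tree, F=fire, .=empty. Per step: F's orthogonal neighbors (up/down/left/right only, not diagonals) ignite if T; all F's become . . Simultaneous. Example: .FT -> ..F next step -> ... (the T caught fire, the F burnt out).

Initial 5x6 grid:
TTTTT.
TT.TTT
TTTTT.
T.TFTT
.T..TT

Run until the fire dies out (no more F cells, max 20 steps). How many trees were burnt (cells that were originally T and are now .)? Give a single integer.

Step 1: +3 fires, +1 burnt (F count now 3)
Step 2: +5 fires, +3 burnt (F count now 5)
Step 3: +4 fires, +5 burnt (F count now 4)
Step 4: +5 fires, +4 burnt (F count now 5)
Step 5: +3 fires, +5 burnt (F count now 3)
Step 6: +1 fires, +3 burnt (F count now 1)
Step 7: +0 fires, +1 burnt (F count now 0)
Fire out after step 7
Initially T: 22, now '.': 29
Total burnt (originally-T cells now '.'): 21

Answer: 21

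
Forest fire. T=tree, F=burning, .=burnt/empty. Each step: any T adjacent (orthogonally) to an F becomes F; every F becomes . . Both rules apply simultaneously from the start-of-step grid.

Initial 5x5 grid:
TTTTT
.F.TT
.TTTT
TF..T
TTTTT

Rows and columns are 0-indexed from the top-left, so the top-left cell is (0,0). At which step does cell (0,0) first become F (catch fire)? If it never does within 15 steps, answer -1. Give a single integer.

Step 1: cell (0,0)='T' (+4 fires, +2 burnt)
Step 2: cell (0,0)='F' (+5 fires, +4 burnt)
  -> target ignites at step 2
Step 3: cell (0,0)='.' (+3 fires, +5 burnt)
Step 4: cell (0,0)='.' (+4 fires, +3 burnt)
Step 5: cell (0,0)='.' (+2 fires, +4 burnt)
Step 6: cell (0,0)='.' (+0 fires, +2 burnt)
  fire out at step 6

2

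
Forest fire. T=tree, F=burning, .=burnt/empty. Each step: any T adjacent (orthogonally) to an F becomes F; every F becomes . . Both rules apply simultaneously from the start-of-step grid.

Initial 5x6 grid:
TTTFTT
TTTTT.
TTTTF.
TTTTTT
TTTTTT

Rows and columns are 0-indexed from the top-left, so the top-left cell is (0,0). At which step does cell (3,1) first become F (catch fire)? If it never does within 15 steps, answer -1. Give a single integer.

Step 1: cell (3,1)='T' (+6 fires, +2 burnt)
Step 2: cell (3,1)='T' (+7 fires, +6 burnt)
Step 3: cell (3,1)='T' (+6 fires, +7 burnt)
Step 4: cell (3,1)='F' (+4 fires, +6 burnt)
  -> target ignites at step 4
Step 5: cell (3,1)='.' (+2 fires, +4 burnt)
Step 6: cell (3,1)='.' (+1 fires, +2 burnt)
Step 7: cell (3,1)='.' (+0 fires, +1 burnt)
  fire out at step 7

4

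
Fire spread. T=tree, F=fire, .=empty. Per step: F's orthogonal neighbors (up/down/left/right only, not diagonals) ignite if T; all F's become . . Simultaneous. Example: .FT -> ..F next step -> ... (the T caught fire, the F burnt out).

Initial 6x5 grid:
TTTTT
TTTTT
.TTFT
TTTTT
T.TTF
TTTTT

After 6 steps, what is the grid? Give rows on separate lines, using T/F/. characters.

Step 1: 7 trees catch fire, 2 burn out
  TTTTT
  TTTFT
  .TF.F
  TTTFF
  T.TF.
  TTTTF
Step 2: 7 trees catch fire, 7 burn out
  TTTFT
  TTF.F
  .F...
  TTF..
  T.F..
  TTTF.
Step 3: 5 trees catch fire, 7 burn out
  TTF.F
  TF...
  .....
  TF...
  T....
  TTF..
Step 4: 4 trees catch fire, 5 burn out
  TF...
  F....
  .....
  F....
  T....
  TF...
Step 5: 3 trees catch fire, 4 burn out
  F....
  .....
  .....
  .....
  F....
  F....
Step 6: 0 trees catch fire, 3 burn out
  .....
  .....
  .....
  .....
  .....
  .....

.....
.....
.....
.....
.....
.....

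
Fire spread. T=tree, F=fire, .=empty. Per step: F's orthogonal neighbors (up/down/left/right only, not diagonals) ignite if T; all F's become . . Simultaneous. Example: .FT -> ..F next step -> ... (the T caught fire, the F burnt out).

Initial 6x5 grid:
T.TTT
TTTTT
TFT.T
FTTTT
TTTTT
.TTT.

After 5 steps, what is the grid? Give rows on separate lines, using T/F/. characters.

Step 1: 5 trees catch fire, 2 burn out
  T.TTT
  TFTTT
  F.F.T
  .FTTT
  FTTTT
  .TTT.
Step 2: 4 trees catch fire, 5 burn out
  T.TTT
  F.FTT
  ....T
  ..FTT
  .FTTT
  .TTT.
Step 3: 6 trees catch fire, 4 burn out
  F.FTT
  ...FT
  ....T
  ...FT
  ..FTT
  .FTT.
Step 4: 5 trees catch fire, 6 burn out
  ...FT
  ....F
  ....T
  ....F
  ...FT
  ..FT.
Step 5: 4 trees catch fire, 5 burn out
  ....F
  .....
  ....F
  .....
  ....F
  ...F.

....F
.....
....F
.....
....F
...F.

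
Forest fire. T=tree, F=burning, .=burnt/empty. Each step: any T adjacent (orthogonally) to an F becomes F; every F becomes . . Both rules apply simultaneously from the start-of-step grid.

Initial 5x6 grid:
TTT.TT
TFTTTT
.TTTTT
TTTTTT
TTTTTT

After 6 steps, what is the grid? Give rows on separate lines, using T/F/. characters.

Step 1: 4 trees catch fire, 1 burn out
  TFT.TT
  F.FTTT
  .FTTTT
  TTTTTT
  TTTTTT
Step 2: 5 trees catch fire, 4 burn out
  F.F.TT
  ...FTT
  ..FTTT
  TFTTTT
  TTTTTT
Step 3: 5 trees catch fire, 5 burn out
  ....TT
  ....FT
  ...FTT
  F.FTTT
  TFTTTT
Step 4: 6 trees catch fire, 5 burn out
  ....FT
  .....F
  ....FT
  ...FTT
  F.FTTT
Step 5: 4 trees catch fire, 6 burn out
  .....F
  ......
  .....F
  ....FT
  ...FTT
Step 6: 2 trees catch fire, 4 burn out
  ......
  ......
  ......
  .....F
  ....FT

......
......
......
.....F
....FT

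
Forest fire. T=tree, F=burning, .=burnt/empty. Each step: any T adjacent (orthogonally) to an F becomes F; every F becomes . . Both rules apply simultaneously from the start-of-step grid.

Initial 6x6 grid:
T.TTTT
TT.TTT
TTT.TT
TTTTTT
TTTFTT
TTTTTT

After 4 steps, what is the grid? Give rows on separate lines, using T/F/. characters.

Step 1: 4 trees catch fire, 1 burn out
  T.TTTT
  TT.TTT
  TTT.TT
  TTTFTT
  TTF.FT
  TTTFTT
Step 2: 6 trees catch fire, 4 burn out
  T.TTTT
  TT.TTT
  TTT.TT
  TTF.FT
  TF...F
  TTF.FT
Step 3: 7 trees catch fire, 6 burn out
  T.TTTT
  TT.TTT
  TTF.FT
  TF...F
  F.....
  TF...F
Step 4: 5 trees catch fire, 7 burn out
  T.TTTT
  TT.TFT
  TF...F
  F.....
  ......
  F.....

T.TTTT
TT.TFT
TF...F
F.....
......
F.....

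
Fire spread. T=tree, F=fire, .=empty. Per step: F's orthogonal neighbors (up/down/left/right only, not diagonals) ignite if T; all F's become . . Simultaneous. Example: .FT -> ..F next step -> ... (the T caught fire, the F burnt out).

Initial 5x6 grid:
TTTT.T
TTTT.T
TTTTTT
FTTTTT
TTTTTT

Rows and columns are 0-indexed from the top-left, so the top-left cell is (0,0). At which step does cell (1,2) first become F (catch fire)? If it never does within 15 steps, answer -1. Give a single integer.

Step 1: cell (1,2)='T' (+3 fires, +1 burnt)
Step 2: cell (1,2)='T' (+4 fires, +3 burnt)
Step 3: cell (1,2)='T' (+5 fires, +4 burnt)
Step 4: cell (1,2)='F' (+5 fires, +5 burnt)
  -> target ignites at step 4
Step 5: cell (1,2)='.' (+5 fires, +5 burnt)
Step 6: cell (1,2)='.' (+3 fires, +5 burnt)
Step 7: cell (1,2)='.' (+1 fires, +3 burnt)
Step 8: cell (1,2)='.' (+1 fires, +1 burnt)
Step 9: cell (1,2)='.' (+0 fires, +1 burnt)
  fire out at step 9

4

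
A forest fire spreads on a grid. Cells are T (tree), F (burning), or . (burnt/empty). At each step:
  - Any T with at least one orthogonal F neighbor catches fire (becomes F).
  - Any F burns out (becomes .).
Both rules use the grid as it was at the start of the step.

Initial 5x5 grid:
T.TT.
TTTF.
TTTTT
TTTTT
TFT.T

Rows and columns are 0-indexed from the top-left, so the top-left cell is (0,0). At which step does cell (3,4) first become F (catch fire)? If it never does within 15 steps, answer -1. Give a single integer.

Step 1: cell (3,4)='T' (+6 fires, +2 burnt)
Step 2: cell (3,4)='T' (+8 fires, +6 burnt)
Step 3: cell (3,4)='F' (+3 fires, +8 burnt)
  -> target ignites at step 3
Step 4: cell (3,4)='.' (+2 fires, +3 burnt)
Step 5: cell (3,4)='.' (+0 fires, +2 burnt)
  fire out at step 5

3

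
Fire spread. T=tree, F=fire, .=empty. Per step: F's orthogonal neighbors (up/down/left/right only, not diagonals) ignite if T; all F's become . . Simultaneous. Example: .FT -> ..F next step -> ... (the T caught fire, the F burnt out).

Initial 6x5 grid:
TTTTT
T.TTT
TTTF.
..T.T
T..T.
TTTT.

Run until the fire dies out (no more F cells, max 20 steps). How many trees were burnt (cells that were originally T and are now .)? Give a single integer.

Step 1: +2 fires, +1 burnt (F count now 2)
Step 2: +5 fires, +2 burnt (F count now 5)
Step 3: +3 fires, +5 burnt (F count now 3)
Step 4: +2 fires, +3 burnt (F count now 2)
Step 5: +1 fires, +2 burnt (F count now 1)
Step 6: +0 fires, +1 burnt (F count now 0)
Fire out after step 6
Initially T: 20, now '.': 23
Total burnt (originally-T cells now '.'): 13

Answer: 13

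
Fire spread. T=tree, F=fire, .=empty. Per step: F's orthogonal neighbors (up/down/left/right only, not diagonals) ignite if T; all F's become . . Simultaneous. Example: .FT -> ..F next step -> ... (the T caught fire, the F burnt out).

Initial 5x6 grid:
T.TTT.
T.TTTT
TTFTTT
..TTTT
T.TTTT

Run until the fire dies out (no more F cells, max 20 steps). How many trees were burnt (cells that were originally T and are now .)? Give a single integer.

Answer: 22

Derivation:
Step 1: +4 fires, +1 burnt (F count now 4)
Step 2: +6 fires, +4 burnt (F count now 6)
Step 3: +6 fires, +6 burnt (F count now 6)
Step 4: +5 fires, +6 burnt (F count now 5)
Step 5: +1 fires, +5 burnt (F count now 1)
Step 6: +0 fires, +1 burnt (F count now 0)
Fire out after step 6
Initially T: 23, now '.': 29
Total burnt (originally-T cells now '.'): 22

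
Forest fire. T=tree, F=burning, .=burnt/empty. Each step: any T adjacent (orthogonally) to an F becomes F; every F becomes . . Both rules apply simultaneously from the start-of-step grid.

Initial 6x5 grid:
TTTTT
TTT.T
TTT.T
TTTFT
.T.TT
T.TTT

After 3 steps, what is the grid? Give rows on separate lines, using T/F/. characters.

Step 1: 3 trees catch fire, 1 burn out
  TTTTT
  TTT.T
  TTT.T
  TTF.F
  .T.FT
  T.TTT
Step 2: 5 trees catch fire, 3 burn out
  TTTTT
  TTT.T
  TTF.F
  TF...
  .T..F
  T.TFT
Step 3: 7 trees catch fire, 5 burn out
  TTTTT
  TTF.F
  TF...
  F....
  .F...
  T.F.F

TTTTT
TTF.F
TF...
F....
.F...
T.F.F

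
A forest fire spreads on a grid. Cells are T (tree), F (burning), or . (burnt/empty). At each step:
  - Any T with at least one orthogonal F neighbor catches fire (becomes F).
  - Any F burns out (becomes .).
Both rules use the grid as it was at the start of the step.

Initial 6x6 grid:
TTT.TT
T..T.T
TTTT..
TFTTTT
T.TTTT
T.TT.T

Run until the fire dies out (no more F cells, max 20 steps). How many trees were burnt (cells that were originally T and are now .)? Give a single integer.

Answer: 23

Derivation:
Step 1: +3 fires, +1 burnt (F count now 3)
Step 2: +5 fires, +3 burnt (F count now 5)
Step 3: +6 fires, +5 burnt (F count now 6)
Step 4: +5 fires, +6 burnt (F count now 5)
Step 5: +2 fires, +5 burnt (F count now 2)
Step 6: +2 fires, +2 burnt (F count now 2)
Step 7: +0 fires, +2 burnt (F count now 0)
Fire out after step 7
Initially T: 26, now '.': 33
Total burnt (originally-T cells now '.'): 23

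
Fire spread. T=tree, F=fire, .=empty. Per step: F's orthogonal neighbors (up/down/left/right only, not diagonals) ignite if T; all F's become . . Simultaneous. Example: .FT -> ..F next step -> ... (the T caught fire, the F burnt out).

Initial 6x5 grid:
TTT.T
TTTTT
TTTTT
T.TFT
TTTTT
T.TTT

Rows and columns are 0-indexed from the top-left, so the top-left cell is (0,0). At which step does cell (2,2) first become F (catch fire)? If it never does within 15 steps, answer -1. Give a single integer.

Step 1: cell (2,2)='T' (+4 fires, +1 burnt)
Step 2: cell (2,2)='F' (+6 fires, +4 burnt)
  -> target ignites at step 2
Step 3: cell (2,2)='.' (+6 fires, +6 burnt)
Step 4: cell (2,2)='.' (+5 fires, +6 burnt)
Step 5: cell (2,2)='.' (+4 fires, +5 burnt)
Step 6: cell (2,2)='.' (+1 fires, +4 burnt)
Step 7: cell (2,2)='.' (+0 fires, +1 burnt)
  fire out at step 7

2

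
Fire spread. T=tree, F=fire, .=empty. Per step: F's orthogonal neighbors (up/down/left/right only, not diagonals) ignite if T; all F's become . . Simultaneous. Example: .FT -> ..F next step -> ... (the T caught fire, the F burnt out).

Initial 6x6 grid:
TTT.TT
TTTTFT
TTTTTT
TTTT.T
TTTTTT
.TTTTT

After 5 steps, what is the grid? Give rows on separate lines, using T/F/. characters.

Step 1: 4 trees catch fire, 1 burn out
  TTT.FT
  TTTF.F
  TTTTFT
  TTTT.T
  TTTTTT
  .TTTTT
Step 2: 4 trees catch fire, 4 burn out
  TTT..F
  TTF...
  TTTF.F
  TTTT.T
  TTTTTT
  .TTTTT
Step 3: 5 trees catch fire, 4 burn out
  TTF...
  TF....
  TTF...
  TTTF.F
  TTTTTT
  .TTTTT
Step 4: 6 trees catch fire, 5 burn out
  TF....
  F.....
  TF....
  TTF...
  TTTFTF
  .TTTTT
Step 5: 7 trees catch fire, 6 burn out
  F.....
  ......
  F.....
  TF....
  TTF.F.
  .TTFTF

F.....
......
F.....
TF....
TTF.F.
.TTFTF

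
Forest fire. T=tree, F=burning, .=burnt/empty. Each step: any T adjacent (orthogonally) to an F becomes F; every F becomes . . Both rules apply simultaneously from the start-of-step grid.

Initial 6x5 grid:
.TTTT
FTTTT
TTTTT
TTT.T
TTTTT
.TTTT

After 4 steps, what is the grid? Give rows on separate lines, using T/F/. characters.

Step 1: 2 trees catch fire, 1 burn out
  .TTTT
  .FTTT
  FTTTT
  TTT.T
  TTTTT
  .TTTT
Step 2: 4 trees catch fire, 2 burn out
  .FTTT
  ..FTT
  .FTTT
  FTT.T
  TTTTT
  .TTTT
Step 3: 5 trees catch fire, 4 burn out
  ..FTT
  ...FT
  ..FTT
  .FT.T
  FTTTT
  .TTTT
Step 4: 5 trees catch fire, 5 burn out
  ...FT
  ....F
  ...FT
  ..F.T
  .FTTT
  .TTTT

...FT
....F
...FT
..F.T
.FTTT
.TTTT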